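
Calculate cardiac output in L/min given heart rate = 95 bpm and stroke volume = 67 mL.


CO = HR * SV
CO = 95 * 67 / 1000
CO = 6.365 L/min


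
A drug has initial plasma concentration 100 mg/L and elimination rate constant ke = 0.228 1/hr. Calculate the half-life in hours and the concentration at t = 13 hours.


t_half = ln(2) / ke = 0.693147 / 0.228 = 3.04 hr
C(t) = C0 * exp(-ke*t) = 100 * exp(-0.228*13)
C(13) = 5.161 mg/L


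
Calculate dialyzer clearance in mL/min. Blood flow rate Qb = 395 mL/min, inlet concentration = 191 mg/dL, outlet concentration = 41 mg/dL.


K = Qb * (Cb_in - Cb_out) / Cb_in
K = 395 * (191 - 41) / 191
K = 310.2 mL/min


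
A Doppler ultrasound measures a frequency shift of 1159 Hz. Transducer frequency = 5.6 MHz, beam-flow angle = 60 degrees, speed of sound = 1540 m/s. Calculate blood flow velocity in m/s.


v = fd * c / (2 * f0 * cos(theta))
v = 1159 * 1540 / (2 * 5.6000e+06 * cos(60))
v = 0.3187 m/s


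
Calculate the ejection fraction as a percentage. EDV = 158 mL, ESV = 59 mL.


SV = EDV - ESV = 158 - 59 = 99 mL
EF = SV/EDV * 100 = 99/158 * 100
EF = 62.66%


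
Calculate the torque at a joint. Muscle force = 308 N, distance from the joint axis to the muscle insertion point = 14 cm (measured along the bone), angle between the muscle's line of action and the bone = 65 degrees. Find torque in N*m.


Torque = F * d * sin(theta)   (moment arm = d*sin(theta))
d = 14 cm = 0.14 m
Torque = 308 * 0.14 * sin(65)
Torque = 39.08 N*m


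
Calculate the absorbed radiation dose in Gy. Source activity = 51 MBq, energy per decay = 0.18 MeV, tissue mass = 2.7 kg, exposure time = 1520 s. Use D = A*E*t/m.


A = 51 MBq = 5.1000e+07 Bq
E = 0.18 MeV = 2.8836e-14 J
D = A*E*t/m = 5.1000e+07*2.8836e-14*1520/2.7
D = 8.2791e-04 Gy


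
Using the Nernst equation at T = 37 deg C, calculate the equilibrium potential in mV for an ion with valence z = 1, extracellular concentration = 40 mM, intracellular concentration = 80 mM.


E = (RT/(zF)) * ln(C_out/C_in)
T = 37 + 273.15 = 310.15 K
E = (8.314 * 310.15 / (1 * 96485)) * ln(40/80)
E = -18.52 mV


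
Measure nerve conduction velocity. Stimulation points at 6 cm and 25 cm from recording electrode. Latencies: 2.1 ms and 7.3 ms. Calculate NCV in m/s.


Distance = (25 - 6) / 100 = 0.19 m
dt = (7.3 - 2.1) / 1000 = 0.0052 s
NCV = dist / dt = 36.54 m/s


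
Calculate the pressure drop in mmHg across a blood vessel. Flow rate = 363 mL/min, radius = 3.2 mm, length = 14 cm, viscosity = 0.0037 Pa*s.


dP = 8*mu*L*Q / (pi*r^4)
Q = 363 mL/min = 6.05e-06 m^3/s
dP = 76.1071 Pa = 76.1071 / 133.322 mmHg = 0.5709 mmHg


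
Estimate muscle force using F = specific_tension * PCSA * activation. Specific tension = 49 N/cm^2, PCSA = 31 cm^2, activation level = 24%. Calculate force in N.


F = sigma * PCSA * activation
F = 49 * 31 * 0.24
F = 364.6 N


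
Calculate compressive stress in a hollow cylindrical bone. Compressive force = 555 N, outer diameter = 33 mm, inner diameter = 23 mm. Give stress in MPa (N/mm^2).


A = pi*(r_o^2 - r_i^2)
r_o = 16.5 mm, r_i = 11.5 mm
A = 439.823 mm^2
sigma = F/A = 555 / 439.823
sigma = 1.262 MPa


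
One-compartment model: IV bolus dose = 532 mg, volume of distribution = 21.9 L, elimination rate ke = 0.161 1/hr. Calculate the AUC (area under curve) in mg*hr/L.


C0 = Dose/Vd = 532/21.9 = 24.2922 mg/L
AUC = C0/ke = 24.2922/0.161
AUC = 150.9 mg*hr/L


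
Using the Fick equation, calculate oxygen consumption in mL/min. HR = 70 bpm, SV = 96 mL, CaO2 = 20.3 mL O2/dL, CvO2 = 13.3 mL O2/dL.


CO = HR*SV = 70*96/1000 = 6.72 L/min
a-v O2 diff = 20.3 - 13.3 = 7 mL/dL
VO2 = CO * (CaO2-CvO2) * 10 dL/L
VO2 = 6.72 * 7 * 10
VO2 = 470.4 mL/min


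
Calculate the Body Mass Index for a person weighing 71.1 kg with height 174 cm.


BMI = weight / height^2
height = 174 cm = 1.74 m
BMI = 71.1 / 1.74^2
BMI = 23.48 kg/m^2


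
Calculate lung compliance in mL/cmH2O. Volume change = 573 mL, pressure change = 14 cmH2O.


C = dV / dP
C = 573 / 14
C = 40.93 mL/cmH2O


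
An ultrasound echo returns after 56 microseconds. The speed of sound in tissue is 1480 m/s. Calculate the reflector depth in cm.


depth = c * t / 2
t = 56 us = 5.6000e-05 s
depth = 1480 * 5.6000e-05 / 2
depth = 0.04144 m = 4.144 cm


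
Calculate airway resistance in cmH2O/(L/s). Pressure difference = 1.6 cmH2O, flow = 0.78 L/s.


R = dP / flow
R = 1.6 / 0.78
R = 2.051 cmH2O/(L/s)


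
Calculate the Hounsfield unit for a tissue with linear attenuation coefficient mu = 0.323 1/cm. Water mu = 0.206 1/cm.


HU = ((mu_tissue - mu_water) / mu_water) * 1000
HU = ((0.323 - 0.206) / 0.206) * 1000
HU = 568


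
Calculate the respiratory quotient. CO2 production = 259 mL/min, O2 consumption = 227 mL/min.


RQ = VCO2 / VO2
RQ = 259 / 227
RQ = 1.141


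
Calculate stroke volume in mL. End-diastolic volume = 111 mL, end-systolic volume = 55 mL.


SV = EDV - ESV
SV = 111 - 55
SV = 56 mL


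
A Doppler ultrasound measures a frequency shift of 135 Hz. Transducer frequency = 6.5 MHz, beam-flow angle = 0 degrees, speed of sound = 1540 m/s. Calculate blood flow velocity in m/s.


v = fd * c / (2 * f0 * cos(theta))
v = 135 * 1540 / (2 * 6.5000e+06 * cos(0))
v = 0.01599 m/s


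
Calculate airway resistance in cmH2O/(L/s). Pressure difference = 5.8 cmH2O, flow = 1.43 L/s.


R = dP / flow
R = 5.8 / 1.43
R = 4.056 cmH2O/(L/s)


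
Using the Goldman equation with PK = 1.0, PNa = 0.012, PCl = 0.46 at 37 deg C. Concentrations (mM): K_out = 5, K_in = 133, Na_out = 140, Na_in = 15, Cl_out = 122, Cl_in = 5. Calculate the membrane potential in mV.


Vm = (RT/F)*ln((PK*Ko + PNa*Nao + PCl*Cli)/(PK*Ki + PNa*Nai + PCl*Clo))
Numer = 8.98, Denom = 189.3
Vm = -81.47 mV


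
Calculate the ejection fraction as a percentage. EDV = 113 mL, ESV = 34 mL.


SV = EDV - ESV = 113 - 34 = 79 mL
EF = SV/EDV * 100 = 79/113 * 100
EF = 69.91%


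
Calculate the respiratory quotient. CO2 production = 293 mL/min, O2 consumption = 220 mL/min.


RQ = VCO2 / VO2
RQ = 293 / 220
RQ = 1.332


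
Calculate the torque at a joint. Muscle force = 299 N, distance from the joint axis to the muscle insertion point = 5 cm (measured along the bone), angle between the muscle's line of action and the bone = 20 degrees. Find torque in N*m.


Torque = F * d * sin(theta)   (moment arm = d*sin(theta))
d = 5 cm = 0.05 m
Torque = 299 * 0.05 * sin(20)
Torque = 5.113 N*m


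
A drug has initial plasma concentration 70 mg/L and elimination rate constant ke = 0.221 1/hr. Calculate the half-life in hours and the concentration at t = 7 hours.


t_half = ln(2) / ke = 0.693147 / 0.221 = 3.136 hr
C(t) = C0 * exp(-ke*t) = 70 * exp(-0.221*7)
C(7) = 14.9 mg/L


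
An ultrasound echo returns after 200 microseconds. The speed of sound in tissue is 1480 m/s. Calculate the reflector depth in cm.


depth = c * t / 2
t = 200 us = 2.0000e-04 s
depth = 1480 * 2.0000e-04 / 2
depth = 0.148 m = 14.8 cm


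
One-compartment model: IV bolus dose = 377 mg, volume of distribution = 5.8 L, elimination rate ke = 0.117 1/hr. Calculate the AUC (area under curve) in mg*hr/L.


C0 = Dose/Vd = 377/5.8 = 65 mg/L
AUC = C0/ke = 65/0.117
AUC = 555.6 mg*hr/L


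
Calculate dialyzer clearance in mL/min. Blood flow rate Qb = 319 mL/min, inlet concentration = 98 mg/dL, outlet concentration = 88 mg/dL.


K = Qb * (Cb_in - Cb_out) / Cb_in
K = 319 * (98 - 88) / 98
K = 32.55 mL/min


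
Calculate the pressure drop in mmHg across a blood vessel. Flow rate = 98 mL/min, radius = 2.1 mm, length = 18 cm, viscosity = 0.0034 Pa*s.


dP = 8*mu*L*Q / (pi*r^4)
Q = 98 mL/min = 1.63333e-06 m^3/s
dP = 130.885 Pa = 130.885 / 133.322 mmHg = 0.9817 mmHg


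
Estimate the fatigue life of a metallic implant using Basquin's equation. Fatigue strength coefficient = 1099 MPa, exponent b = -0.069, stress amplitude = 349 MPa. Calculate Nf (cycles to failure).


sigma_a = sigma_f' * (2Nf)^b
2Nf = (sigma_a/sigma_f')^(1/b)
2Nf = (349/1099)^(1/-0.069)
2Nf = 16591586
Nf = 8.2958e+06


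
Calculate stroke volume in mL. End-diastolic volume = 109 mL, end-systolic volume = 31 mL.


SV = EDV - ESV
SV = 109 - 31
SV = 78 mL


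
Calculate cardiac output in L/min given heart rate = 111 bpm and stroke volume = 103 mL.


CO = HR * SV
CO = 111 * 103 / 1000
CO = 11.43 L/min


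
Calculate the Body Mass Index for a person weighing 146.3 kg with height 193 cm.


BMI = weight / height^2
height = 193 cm = 1.93 m
BMI = 146.3 / 1.93^2
BMI = 39.28 kg/m^2


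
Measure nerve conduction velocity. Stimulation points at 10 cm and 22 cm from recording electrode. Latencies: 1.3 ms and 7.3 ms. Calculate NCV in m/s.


Distance = (22 - 10) / 100 = 0.12 m
dt = (7.3 - 1.3) / 1000 = 0.006 s
NCV = dist / dt = 20 m/s


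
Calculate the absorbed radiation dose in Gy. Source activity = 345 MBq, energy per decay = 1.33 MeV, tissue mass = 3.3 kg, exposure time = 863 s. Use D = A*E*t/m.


A = 345 MBq = 3.4500e+08 Bq
E = 1.33 MeV = 2.13066e-13 J
D = A*E*t/m = 3.4500e+08*2.13066e-13*863/3.3
D = 0.01922 Gy


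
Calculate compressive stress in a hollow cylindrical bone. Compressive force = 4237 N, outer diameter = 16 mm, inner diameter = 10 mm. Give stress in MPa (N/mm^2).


A = pi*(r_o^2 - r_i^2)
r_o = 8 mm, r_i = 5 mm
A = 122.522 mm^2
sigma = F/A = 4237 / 122.522
sigma = 34.58 MPa


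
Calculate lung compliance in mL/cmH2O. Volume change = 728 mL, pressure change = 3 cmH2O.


C = dV / dP
C = 728 / 3
C = 242.7 mL/cmH2O


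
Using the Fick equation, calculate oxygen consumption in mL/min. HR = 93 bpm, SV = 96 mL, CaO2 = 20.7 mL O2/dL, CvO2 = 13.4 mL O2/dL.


CO = HR*SV = 93*96/1000 = 8.928 L/min
a-v O2 diff = 20.7 - 13.4 = 7.3 mL/dL
VO2 = CO * (CaO2-CvO2) * 10 dL/L
VO2 = 8.928 * 7.3 * 10
VO2 = 651.7 mL/min


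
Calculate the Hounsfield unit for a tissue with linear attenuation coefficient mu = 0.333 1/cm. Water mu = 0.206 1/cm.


HU = ((mu_tissue - mu_water) / mu_water) * 1000
HU = ((0.333 - 0.206) / 0.206) * 1000
HU = 616.5


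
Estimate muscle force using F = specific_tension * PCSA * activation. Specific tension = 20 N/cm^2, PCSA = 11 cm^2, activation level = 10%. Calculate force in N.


F = sigma * PCSA * activation
F = 20 * 11 * 0.1
F = 22 N


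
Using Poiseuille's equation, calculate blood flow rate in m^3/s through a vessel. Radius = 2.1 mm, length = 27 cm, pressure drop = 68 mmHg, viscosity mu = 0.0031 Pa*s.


Q = pi*r^4*dP / (8*mu*L)
r = 0.0021 m, L = 0.27 m
dP = 68 mmHg = 9065.896 Pa
Q = 8.2722e-05 m^3/s


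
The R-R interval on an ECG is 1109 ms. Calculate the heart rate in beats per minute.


HR = 60 / RR_interval(s)
RR = 1109 ms = 1.109 s
HR = 60 / 1.109 = 54.1 bpm


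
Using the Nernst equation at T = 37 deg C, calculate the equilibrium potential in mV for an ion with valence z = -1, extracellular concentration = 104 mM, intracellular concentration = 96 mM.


E = (RT/(zF)) * ln(C_out/C_in)
T = 37 + 273.15 = 310.15 K
E = (8.314 * 310.15 / (-1 * 96485)) * ln(104/96)
E = -2.139 mV


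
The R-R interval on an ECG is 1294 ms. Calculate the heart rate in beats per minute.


HR = 60 / RR_interval(s)
RR = 1294 ms = 1.294 s
HR = 60 / 1.294 = 46.37 bpm


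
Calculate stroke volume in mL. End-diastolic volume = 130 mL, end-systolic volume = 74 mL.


SV = EDV - ESV
SV = 130 - 74
SV = 56 mL


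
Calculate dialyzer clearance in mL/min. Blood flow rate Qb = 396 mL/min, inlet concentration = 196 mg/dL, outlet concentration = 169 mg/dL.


K = Qb * (Cb_in - Cb_out) / Cb_in
K = 396 * (196 - 169) / 196
K = 54.55 mL/min


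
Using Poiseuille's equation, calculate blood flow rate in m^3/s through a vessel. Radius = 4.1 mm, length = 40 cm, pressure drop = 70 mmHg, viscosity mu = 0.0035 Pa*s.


Q = pi*r^4*dP / (8*mu*L)
r = 0.0041 m, L = 0.4 m
dP = 70 mmHg = 9332.54 Pa
Q = 7.3972e-04 m^3/s


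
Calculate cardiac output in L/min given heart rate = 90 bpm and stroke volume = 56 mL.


CO = HR * SV
CO = 90 * 56 / 1000
CO = 5.04 L/min


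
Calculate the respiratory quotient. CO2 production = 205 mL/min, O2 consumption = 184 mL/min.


RQ = VCO2 / VO2
RQ = 205 / 184
RQ = 1.114


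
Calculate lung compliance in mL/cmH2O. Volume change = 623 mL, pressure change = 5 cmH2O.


C = dV / dP
C = 623 / 5
C = 124.6 mL/cmH2O


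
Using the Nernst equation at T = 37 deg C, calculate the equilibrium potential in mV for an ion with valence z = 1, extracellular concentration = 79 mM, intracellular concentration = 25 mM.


E = (RT/(zF)) * ln(C_out/C_in)
T = 37 + 273.15 = 310.15 K
E = (8.314 * 310.15 / (1 * 96485)) * ln(79/25)
E = 30.75 mV


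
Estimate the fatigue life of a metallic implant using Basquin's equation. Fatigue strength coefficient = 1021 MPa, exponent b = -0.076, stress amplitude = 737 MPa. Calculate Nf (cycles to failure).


sigma_a = sigma_f' * (2Nf)^b
2Nf = (sigma_a/sigma_f')^(1/b)
2Nf = (737/1021)^(1/-0.076)
2Nf = 72.880041
Nf = 36.44


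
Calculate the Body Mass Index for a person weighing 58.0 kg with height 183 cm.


BMI = weight / height^2
height = 183 cm = 1.83 m
BMI = 58.0 / 1.83^2
BMI = 17.32 kg/m^2


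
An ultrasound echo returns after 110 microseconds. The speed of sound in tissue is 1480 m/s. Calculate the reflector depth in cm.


depth = c * t / 2
t = 110 us = 1.1000e-04 s
depth = 1480 * 1.1000e-04 / 2
depth = 0.0814 m = 8.14 cm


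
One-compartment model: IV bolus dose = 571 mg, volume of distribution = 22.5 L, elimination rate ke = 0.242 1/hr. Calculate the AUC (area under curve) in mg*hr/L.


C0 = Dose/Vd = 571/22.5 = 25.3778 mg/L
AUC = C0/ke = 25.3778/0.242
AUC = 104.9 mg*hr/L


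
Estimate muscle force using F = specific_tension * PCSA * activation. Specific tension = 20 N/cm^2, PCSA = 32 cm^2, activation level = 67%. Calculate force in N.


F = sigma * PCSA * activation
F = 20 * 32 * 0.67
F = 428.8 N


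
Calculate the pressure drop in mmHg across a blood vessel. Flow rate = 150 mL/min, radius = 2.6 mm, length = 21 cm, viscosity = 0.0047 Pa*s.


dP = 8*mu*L*Q / (pi*r^4)
Q = 150 mL/min = 2.5e-06 m^3/s
dP = 137.5 Pa = 137.5 / 133.322 mmHg = 1.031 mmHg


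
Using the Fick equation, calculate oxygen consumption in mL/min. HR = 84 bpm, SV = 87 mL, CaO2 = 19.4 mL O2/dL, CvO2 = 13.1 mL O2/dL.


CO = HR*SV = 84*87/1000 = 7.308 L/min
a-v O2 diff = 19.4 - 13.1 = 6.3 mL/dL
VO2 = CO * (CaO2-CvO2) * 10 dL/L
VO2 = 7.308 * 6.3 * 10
VO2 = 460.4 mL/min


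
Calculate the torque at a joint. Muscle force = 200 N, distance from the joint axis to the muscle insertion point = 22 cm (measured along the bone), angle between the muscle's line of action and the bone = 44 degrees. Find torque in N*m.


Torque = F * d * sin(theta)   (moment arm = d*sin(theta))
d = 22 cm = 0.22 m
Torque = 200 * 0.22 * sin(44)
Torque = 30.56 N*m


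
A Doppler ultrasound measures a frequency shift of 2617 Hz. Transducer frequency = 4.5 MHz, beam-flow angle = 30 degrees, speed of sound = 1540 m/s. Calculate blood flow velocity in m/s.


v = fd * c / (2 * f0 * cos(theta))
v = 2617 * 1540 / (2 * 4.5000e+06 * cos(30))
v = 0.5171 m/s


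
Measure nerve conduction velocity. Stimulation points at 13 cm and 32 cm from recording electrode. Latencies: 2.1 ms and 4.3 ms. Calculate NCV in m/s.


Distance = (32 - 13) / 100 = 0.19 m
dt = (4.3 - 2.1) / 1000 = 0.0022 s
NCV = dist / dt = 86.36 m/s


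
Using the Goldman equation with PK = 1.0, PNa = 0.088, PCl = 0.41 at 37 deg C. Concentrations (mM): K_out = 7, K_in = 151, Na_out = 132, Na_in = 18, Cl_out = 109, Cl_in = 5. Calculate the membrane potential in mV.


Vm = (RT/F)*ln((PK*Ko + PNa*Nao + PCl*Cli)/(PK*Ki + PNa*Nai + PCl*Clo))
Numer = 20.666, Denom = 197.274
Vm = -60.29 mV


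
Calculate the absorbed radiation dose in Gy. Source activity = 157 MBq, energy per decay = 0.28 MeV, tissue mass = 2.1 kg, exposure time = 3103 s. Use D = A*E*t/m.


A = 157 MBq = 1.5700e+08 Bq
E = 0.28 MeV = 4.4856e-14 J
D = A*E*t/m = 1.5700e+08*4.4856e-14*3103/2.1
D = 0.01041 Gy


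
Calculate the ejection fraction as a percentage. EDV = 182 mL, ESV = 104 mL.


SV = EDV - ESV = 182 - 104 = 78 mL
EF = SV/EDV * 100 = 78/182 * 100
EF = 42.86%


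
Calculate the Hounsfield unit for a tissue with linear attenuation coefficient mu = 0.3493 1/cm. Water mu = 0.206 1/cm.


HU = ((mu_tissue - mu_water) / mu_water) * 1000
HU = ((0.3493 - 0.206) / 0.206) * 1000
HU = 695.6


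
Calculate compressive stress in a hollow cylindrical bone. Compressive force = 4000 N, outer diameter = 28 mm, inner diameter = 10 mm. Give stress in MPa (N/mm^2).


A = pi*(r_o^2 - r_i^2)
r_o = 14 mm, r_i = 5 mm
A = 537.212 mm^2
sigma = F/A = 4000 / 537.212
sigma = 7.446 MPa


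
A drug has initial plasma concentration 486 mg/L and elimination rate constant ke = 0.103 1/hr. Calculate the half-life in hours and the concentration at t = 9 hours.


t_half = ln(2) / ke = 0.693147 / 0.103 = 6.73 hr
C(t) = C0 * exp(-ke*t) = 486 * exp(-0.103*9)
C(9) = 192.3 mg/L


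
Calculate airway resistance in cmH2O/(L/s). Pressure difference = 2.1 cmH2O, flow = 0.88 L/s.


R = dP / flow
R = 2.1 / 0.88
R = 2.386 cmH2O/(L/s)


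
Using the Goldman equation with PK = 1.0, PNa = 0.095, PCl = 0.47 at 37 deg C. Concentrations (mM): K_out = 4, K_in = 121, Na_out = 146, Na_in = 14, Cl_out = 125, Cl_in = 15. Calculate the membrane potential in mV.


Vm = (RT/F)*ln((PK*Ko + PNa*Nao + PCl*Cli)/(PK*Ki + PNa*Nai + PCl*Clo))
Numer = 24.92, Denom = 181.08
Vm = -53 mV


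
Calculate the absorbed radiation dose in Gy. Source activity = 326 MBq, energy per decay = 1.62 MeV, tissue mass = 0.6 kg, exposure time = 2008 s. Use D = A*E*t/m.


A = 326 MBq = 3.2600e+08 Bq
E = 1.62 MeV = 2.59524e-13 J
D = A*E*t/m = 3.2600e+08*2.59524e-13*2008/0.6
D = 0.2831 Gy


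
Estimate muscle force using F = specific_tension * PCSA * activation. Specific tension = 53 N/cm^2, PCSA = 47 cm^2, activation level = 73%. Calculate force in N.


F = sigma * PCSA * activation
F = 53 * 47 * 0.73
F = 1818 N


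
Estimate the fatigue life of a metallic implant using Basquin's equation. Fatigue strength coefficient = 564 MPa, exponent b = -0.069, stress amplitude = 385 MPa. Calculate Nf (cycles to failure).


sigma_a = sigma_f' * (2Nf)^b
2Nf = (sigma_a/sigma_f')^(1/b)
2Nf = (385/564)^(1/-0.069)
2Nf = 253.02582
Nf = 126.5


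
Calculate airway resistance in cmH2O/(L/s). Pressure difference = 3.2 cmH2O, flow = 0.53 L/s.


R = dP / flow
R = 3.2 / 0.53
R = 6.038 cmH2O/(L/s)


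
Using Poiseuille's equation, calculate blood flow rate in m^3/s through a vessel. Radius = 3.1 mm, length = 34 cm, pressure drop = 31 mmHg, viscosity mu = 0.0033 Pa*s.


Q = pi*r^4*dP / (8*mu*L)
r = 0.0031 m, L = 0.34 m
dP = 31 mmHg = 4132.982 Pa
Q = 1.3359e-04 m^3/s


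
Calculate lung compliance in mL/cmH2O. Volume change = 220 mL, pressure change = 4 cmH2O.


C = dV / dP
C = 220 / 4
C = 55 mL/cmH2O


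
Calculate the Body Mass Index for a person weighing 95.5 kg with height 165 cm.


BMI = weight / height^2
height = 165 cm = 1.65 m
BMI = 95.5 / 1.65^2
BMI = 35.08 kg/m^2


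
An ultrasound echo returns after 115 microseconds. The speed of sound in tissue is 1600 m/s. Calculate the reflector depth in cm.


depth = c * t / 2
t = 115 us = 1.1500e-04 s
depth = 1600 * 1.1500e-04 / 2
depth = 0.092 m = 9.2 cm


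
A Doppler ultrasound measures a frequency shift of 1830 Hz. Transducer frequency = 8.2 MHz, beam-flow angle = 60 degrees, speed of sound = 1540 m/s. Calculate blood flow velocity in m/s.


v = fd * c / (2 * f0 * cos(theta))
v = 1830 * 1540 / (2 * 8.2000e+06 * cos(60))
v = 0.3437 m/s


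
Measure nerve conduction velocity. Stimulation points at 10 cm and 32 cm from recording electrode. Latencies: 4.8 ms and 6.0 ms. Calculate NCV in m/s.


Distance = (32 - 10) / 100 = 0.22 m
dt = (6.0 - 4.8) / 1000 = 0.0012 s
NCV = dist / dt = 183.3 m/s


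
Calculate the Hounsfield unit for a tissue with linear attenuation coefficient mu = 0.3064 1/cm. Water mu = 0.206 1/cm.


HU = ((mu_tissue - mu_water) / mu_water) * 1000
HU = ((0.3064 - 0.206) / 0.206) * 1000
HU = 487.4


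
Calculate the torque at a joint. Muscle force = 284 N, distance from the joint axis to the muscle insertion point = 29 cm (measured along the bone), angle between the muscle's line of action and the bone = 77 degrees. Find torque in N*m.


Torque = F * d * sin(theta)   (moment arm = d*sin(theta))
d = 29 cm = 0.29 m
Torque = 284 * 0.29 * sin(77)
Torque = 80.25 N*m


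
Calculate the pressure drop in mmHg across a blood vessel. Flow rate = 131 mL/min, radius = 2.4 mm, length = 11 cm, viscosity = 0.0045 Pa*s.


dP = 8*mu*L*Q / (pi*r^4)
Q = 131 mL/min = 2.18333e-06 m^3/s
dP = 82.9506 Pa = 82.9506 / 133.322 mmHg = 0.6222 mmHg


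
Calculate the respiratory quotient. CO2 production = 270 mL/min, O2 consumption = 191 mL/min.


RQ = VCO2 / VO2
RQ = 270 / 191
RQ = 1.414


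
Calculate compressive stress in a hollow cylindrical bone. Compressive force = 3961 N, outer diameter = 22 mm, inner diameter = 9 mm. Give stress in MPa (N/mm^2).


A = pi*(r_o^2 - r_i^2)
r_o = 11 mm, r_i = 4.5 mm
A = 316.515 mm^2
sigma = F/A = 3961 / 316.515
sigma = 12.51 MPa


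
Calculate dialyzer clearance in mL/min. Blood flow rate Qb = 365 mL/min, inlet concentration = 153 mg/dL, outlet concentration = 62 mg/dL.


K = Qb * (Cb_in - Cb_out) / Cb_in
K = 365 * (153 - 62) / 153
K = 217.1 mL/min


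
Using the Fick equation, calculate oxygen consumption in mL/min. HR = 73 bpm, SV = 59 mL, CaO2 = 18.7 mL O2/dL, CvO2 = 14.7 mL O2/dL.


CO = HR*SV = 73*59/1000 = 4.307 L/min
a-v O2 diff = 18.7 - 14.7 = 4 mL/dL
VO2 = CO * (CaO2-CvO2) * 10 dL/L
VO2 = 4.307 * 4 * 10
VO2 = 172.3 mL/min


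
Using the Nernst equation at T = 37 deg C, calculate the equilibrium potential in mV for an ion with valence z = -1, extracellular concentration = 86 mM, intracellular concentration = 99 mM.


E = (RT/(zF)) * ln(C_out/C_in)
T = 37 + 273.15 = 310.15 K
E = (8.314 * 310.15 / (-1 * 96485)) * ln(86/99)
E = 3.762 mV


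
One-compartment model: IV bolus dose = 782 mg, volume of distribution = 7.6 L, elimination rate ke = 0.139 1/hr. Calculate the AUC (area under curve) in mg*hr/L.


C0 = Dose/Vd = 782/7.6 = 102.895 mg/L
AUC = C0/ke = 102.895/0.139
AUC = 740.3 mg*hr/L


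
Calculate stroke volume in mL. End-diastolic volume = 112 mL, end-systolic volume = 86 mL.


SV = EDV - ESV
SV = 112 - 86
SV = 26 mL


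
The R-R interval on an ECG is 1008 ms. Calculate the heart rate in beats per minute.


HR = 60 / RR_interval(s)
RR = 1008 ms = 1.008 s
HR = 60 / 1.008 = 59.52 bpm


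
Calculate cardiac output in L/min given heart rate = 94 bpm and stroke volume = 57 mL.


CO = HR * SV
CO = 94 * 57 / 1000
CO = 5.358 L/min


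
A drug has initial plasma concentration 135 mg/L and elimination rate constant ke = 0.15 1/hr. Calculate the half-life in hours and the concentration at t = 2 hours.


t_half = ln(2) / ke = 0.693147 / 0.15 = 4.621 hr
C(t) = C0 * exp(-ke*t) = 135 * exp(-0.15*2)
C(2) = 100 mg/L


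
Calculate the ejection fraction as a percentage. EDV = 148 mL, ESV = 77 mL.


SV = EDV - ESV = 148 - 77 = 71 mL
EF = SV/EDV * 100 = 71/148 * 100
EF = 47.97%


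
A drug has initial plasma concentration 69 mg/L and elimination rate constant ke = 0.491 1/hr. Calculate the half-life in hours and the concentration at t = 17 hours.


t_half = ln(2) / ke = 0.693147 / 0.491 = 1.412 hr
C(t) = C0 * exp(-ke*t) = 69 * exp(-0.491*17)
C(17) = 0.01636 mg/L


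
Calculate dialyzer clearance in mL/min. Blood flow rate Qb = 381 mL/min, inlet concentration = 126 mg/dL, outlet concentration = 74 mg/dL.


K = Qb * (Cb_in - Cb_out) / Cb_in
K = 381 * (126 - 74) / 126
K = 157.2 mL/min


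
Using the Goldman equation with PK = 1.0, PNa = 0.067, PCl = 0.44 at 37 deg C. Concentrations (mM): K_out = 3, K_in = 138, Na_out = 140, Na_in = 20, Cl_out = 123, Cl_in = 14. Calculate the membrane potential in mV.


Vm = (RT/F)*ln((PK*Ko + PNa*Nao + PCl*Cli)/(PK*Ki + PNa*Nai + PCl*Clo))
Numer = 18.54, Denom = 193.46
Vm = -62.67 mV


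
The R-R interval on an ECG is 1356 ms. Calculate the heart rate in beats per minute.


HR = 60 / RR_interval(s)
RR = 1356 ms = 1.356 s
HR = 60 / 1.356 = 44.25 bpm


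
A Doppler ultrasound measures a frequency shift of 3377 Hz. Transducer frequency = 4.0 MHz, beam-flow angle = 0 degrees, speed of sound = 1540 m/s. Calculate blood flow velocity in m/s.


v = fd * c / (2 * f0 * cos(theta))
v = 3377 * 1540 / (2 * 4.0000e+06 * cos(0))
v = 0.6501 m/s


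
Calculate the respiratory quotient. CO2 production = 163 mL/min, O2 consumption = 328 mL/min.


RQ = VCO2 / VO2
RQ = 163 / 328
RQ = 0.497


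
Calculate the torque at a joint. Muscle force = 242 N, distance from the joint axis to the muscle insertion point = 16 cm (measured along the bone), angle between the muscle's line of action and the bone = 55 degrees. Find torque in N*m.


Torque = F * d * sin(theta)   (moment arm = d*sin(theta))
d = 16 cm = 0.16 m
Torque = 242 * 0.16 * sin(55)
Torque = 31.72 N*m


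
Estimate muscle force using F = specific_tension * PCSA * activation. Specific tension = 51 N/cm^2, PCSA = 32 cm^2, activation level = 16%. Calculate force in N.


F = sigma * PCSA * activation
F = 51 * 32 * 0.16
F = 261.1 N


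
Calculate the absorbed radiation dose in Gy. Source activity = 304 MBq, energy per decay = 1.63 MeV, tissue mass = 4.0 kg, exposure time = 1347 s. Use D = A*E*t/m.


A = 304 MBq = 3.0400e+08 Bq
E = 1.63 MeV = 2.61126e-13 J
D = A*E*t/m = 3.0400e+08*2.61126e-13*1347/4.0
D = 0.02673 Gy


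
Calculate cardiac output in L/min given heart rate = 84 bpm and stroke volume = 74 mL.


CO = HR * SV
CO = 84 * 74 / 1000
CO = 6.216 L/min


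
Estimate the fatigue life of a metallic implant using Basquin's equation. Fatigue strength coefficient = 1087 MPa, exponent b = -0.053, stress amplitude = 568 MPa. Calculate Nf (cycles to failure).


sigma_a = sigma_f' * (2Nf)^b
2Nf = (sigma_a/sigma_f')^(1/b)
2Nf = (568/1087)^(1/-0.053)
2Nf = 208215.65
Nf = 1.041e+05


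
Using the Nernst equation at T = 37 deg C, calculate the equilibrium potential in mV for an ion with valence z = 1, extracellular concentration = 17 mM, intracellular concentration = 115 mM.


E = (RT/(zF)) * ln(C_out/C_in)
T = 37 + 273.15 = 310.15 K
E = (8.314 * 310.15 / (1 * 96485)) * ln(17/115)
E = -51.09 mV


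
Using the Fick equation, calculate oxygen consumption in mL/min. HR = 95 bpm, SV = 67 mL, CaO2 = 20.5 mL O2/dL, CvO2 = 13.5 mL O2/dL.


CO = HR*SV = 95*67/1000 = 6.365 L/min
a-v O2 diff = 20.5 - 13.5 = 7 mL/dL
VO2 = CO * (CaO2-CvO2) * 10 dL/L
VO2 = 6.365 * 7 * 10
VO2 = 445.6 mL/min


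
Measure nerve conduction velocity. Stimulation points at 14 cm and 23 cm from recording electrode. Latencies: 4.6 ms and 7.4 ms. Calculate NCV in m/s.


Distance = (23 - 14) / 100 = 0.09 m
dt = (7.4 - 4.6) / 1000 = 0.0028 s
NCV = dist / dt = 32.14 m/s


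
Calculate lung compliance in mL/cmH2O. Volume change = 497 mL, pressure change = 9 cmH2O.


C = dV / dP
C = 497 / 9
C = 55.22 mL/cmH2O


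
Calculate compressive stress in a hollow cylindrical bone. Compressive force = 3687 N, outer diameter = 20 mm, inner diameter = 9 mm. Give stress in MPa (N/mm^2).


A = pi*(r_o^2 - r_i^2)
r_o = 10 mm, r_i = 4.5 mm
A = 250.542 mm^2
sigma = F/A = 3687 / 250.542
sigma = 14.72 MPa


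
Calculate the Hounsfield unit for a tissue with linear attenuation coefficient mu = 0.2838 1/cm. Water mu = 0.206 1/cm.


HU = ((mu_tissue - mu_water) / mu_water) * 1000
HU = ((0.2838 - 0.206) / 0.206) * 1000
HU = 377.7


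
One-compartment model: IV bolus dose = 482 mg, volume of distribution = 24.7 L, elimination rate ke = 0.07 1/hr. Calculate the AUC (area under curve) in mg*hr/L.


C0 = Dose/Vd = 482/24.7 = 19.5142 mg/L
AUC = C0/ke = 19.5142/0.07
AUC = 278.8 mg*hr/L


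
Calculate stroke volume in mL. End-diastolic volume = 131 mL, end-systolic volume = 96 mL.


SV = EDV - ESV
SV = 131 - 96
SV = 35 mL


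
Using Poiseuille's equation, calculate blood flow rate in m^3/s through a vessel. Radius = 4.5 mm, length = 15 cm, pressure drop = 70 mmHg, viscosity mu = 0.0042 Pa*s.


Q = pi*r^4*dP / (8*mu*L)
r = 0.0045 m, L = 0.15 m
dP = 70 mmHg = 9332.54 Pa
Q = 0.002385 m^3/s


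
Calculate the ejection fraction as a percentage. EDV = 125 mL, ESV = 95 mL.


SV = EDV - ESV = 125 - 95 = 30 mL
EF = SV/EDV * 100 = 30/125 * 100
EF = 24%


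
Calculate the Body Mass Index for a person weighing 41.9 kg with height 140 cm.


BMI = weight / height^2
height = 140 cm = 1.4 m
BMI = 41.9 / 1.4^2
BMI = 21.38 kg/m^2


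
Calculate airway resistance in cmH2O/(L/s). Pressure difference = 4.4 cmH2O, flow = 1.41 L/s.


R = dP / flow
R = 4.4 / 1.41
R = 3.121 cmH2O/(L/s)


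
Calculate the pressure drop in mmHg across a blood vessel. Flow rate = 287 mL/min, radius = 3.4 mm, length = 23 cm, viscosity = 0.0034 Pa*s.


dP = 8*mu*L*Q / (pi*r^4)
Q = 287 mL/min = 4.78333e-06 m^3/s
dP = 71.279 Pa = 71.279 / 133.322 mmHg = 0.5346 mmHg


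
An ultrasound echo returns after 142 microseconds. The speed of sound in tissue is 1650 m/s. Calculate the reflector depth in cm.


depth = c * t / 2
t = 142 us = 1.4200e-04 s
depth = 1650 * 1.4200e-04 / 2
depth = 0.11715 m = 11.715 cm


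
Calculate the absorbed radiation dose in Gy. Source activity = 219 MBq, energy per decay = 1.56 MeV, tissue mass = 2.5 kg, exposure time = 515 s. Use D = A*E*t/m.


A = 219 MBq = 2.1900e+08 Bq
E = 1.56 MeV = 2.49912e-13 J
D = A*E*t/m = 2.1900e+08*2.49912e-13*515/2.5
D = 0.01127 Gy


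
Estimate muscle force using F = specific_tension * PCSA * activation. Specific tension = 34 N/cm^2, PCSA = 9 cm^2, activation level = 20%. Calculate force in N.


F = sigma * PCSA * activation
F = 34 * 9 * 0.2
F = 61.2 N


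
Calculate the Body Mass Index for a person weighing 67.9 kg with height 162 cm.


BMI = weight / height^2
height = 162 cm = 1.62 m
BMI = 67.9 / 1.62^2
BMI = 25.87 kg/m^2


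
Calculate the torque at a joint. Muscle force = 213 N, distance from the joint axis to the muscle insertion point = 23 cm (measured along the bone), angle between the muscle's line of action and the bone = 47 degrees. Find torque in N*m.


Torque = F * d * sin(theta)   (moment arm = d*sin(theta))
d = 23 cm = 0.23 m
Torque = 213 * 0.23 * sin(47)
Torque = 35.83 N*m


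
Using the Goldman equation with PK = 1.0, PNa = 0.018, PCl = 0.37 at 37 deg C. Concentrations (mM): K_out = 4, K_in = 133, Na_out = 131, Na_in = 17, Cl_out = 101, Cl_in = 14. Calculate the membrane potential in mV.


Vm = (RT/F)*ln((PK*Ko + PNa*Nao + PCl*Cli)/(PK*Ki + PNa*Nai + PCl*Clo))
Numer = 11.538, Denom = 170.676
Vm = -72 mV


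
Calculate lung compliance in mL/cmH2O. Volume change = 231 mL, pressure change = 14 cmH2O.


C = dV / dP
C = 231 / 14
C = 16.5 mL/cmH2O


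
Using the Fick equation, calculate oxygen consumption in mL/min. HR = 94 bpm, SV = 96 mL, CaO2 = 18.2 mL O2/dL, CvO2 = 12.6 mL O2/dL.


CO = HR*SV = 94*96/1000 = 9.024 L/min
a-v O2 diff = 18.2 - 12.6 = 5.6 mL/dL
VO2 = CO * (CaO2-CvO2) * 10 dL/L
VO2 = 9.024 * 5.6 * 10
VO2 = 505.3 mL/min


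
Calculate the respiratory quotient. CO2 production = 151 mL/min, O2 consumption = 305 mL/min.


RQ = VCO2 / VO2
RQ = 151 / 305
RQ = 0.4951


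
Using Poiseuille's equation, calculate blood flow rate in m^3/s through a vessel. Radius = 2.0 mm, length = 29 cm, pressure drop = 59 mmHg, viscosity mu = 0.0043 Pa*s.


Q = pi*r^4*dP / (8*mu*L)
r = 0.002 m, L = 0.29 m
dP = 59 mmHg = 7865.998 Pa
Q = 3.9634e-05 m^3/s


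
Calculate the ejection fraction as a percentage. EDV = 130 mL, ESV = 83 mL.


SV = EDV - ESV = 130 - 83 = 47 mL
EF = SV/EDV * 100 = 47/130 * 100
EF = 36.15%


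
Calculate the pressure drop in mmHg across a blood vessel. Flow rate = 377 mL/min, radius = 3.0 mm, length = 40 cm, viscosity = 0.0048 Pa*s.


dP = 8*mu*L*Q / (pi*r^4)
Q = 377 mL/min = 6.28333e-06 m^3/s
dP = 379.268 Pa = 379.268 / 133.322 mmHg = 2.845 mmHg


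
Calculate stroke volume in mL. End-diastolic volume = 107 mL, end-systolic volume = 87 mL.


SV = EDV - ESV
SV = 107 - 87
SV = 20 mL


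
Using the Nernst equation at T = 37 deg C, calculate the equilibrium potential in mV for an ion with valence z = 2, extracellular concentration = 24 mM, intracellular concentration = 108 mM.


E = (RT/(zF)) * ln(C_out/C_in)
T = 37 + 273.15 = 310.15 K
E = (8.314 * 310.15 / (2 * 96485)) * ln(24/108)
E = -20.1 mV


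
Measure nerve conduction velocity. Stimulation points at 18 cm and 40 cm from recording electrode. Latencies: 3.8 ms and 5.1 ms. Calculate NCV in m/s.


Distance = (40 - 18) / 100 = 0.22 m
dt = (5.1 - 3.8) / 1000 = 0.0013 s
NCV = dist / dt = 169.2 m/s


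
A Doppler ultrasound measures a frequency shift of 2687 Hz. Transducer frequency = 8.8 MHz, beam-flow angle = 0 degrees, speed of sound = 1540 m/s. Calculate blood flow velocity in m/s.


v = fd * c / (2 * f0 * cos(theta))
v = 2687 * 1540 / (2 * 8.8000e+06 * cos(0))
v = 0.2351 m/s


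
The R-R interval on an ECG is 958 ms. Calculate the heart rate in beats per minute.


HR = 60 / RR_interval(s)
RR = 958 ms = 0.958 s
HR = 60 / 0.958 = 62.63 bpm


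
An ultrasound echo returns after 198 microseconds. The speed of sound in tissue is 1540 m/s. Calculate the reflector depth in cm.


depth = c * t / 2
t = 198 us = 1.9800e-04 s
depth = 1540 * 1.9800e-04 / 2
depth = 0.15246 m = 15.246 cm


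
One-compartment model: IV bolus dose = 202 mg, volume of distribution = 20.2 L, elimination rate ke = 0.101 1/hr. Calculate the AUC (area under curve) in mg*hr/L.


C0 = Dose/Vd = 202/20.2 = 10 mg/L
AUC = C0/ke = 10/0.101
AUC = 99.01 mg*hr/L


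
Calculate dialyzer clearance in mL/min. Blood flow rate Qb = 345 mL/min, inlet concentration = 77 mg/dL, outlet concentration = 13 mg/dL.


K = Qb * (Cb_in - Cb_out) / Cb_in
K = 345 * (77 - 13) / 77
K = 286.8 mL/min


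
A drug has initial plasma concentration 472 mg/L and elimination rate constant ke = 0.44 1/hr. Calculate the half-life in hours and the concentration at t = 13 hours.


t_half = ln(2) / ke = 0.693147 / 0.44 = 1.575 hr
C(t) = C0 * exp(-ke*t) = 472 * exp(-0.44*13)
C(13) = 1.548 mg/L


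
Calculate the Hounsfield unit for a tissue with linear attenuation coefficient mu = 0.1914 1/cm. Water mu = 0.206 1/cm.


HU = ((mu_tissue - mu_water) / mu_water) * 1000
HU = ((0.1914 - 0.206) / 0.206) * 1000
HU = -70.87


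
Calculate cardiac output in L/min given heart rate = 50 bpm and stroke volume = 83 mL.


CO = HR * SV
CO = 50 * 83 / 1000
CO = 4.15 L/min


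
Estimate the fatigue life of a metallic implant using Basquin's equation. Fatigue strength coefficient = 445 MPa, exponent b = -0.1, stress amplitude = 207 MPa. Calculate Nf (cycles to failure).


sigma_a = sigma_f' * (2Nf)^b
2Nf = (sigma_a/sigma_f')^(1/b)
2Nf = (207/445)^(1/-0.1)
2Nf = 2108.1264
Nf = 1054


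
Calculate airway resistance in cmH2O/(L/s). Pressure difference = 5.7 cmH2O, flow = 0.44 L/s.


R = dP / flow
R = 5.7 / 0.44
R = 12.95 cmH2O/(L/s)


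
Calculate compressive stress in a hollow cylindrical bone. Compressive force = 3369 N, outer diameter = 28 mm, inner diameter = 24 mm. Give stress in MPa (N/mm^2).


A = pi*(r_o^2 - r_i^2)
r_o = 14 mm, r_i = 12 mm
A = 163.363 mm^2
sigma = F/A = 3369 / 163.363
sigma = 20.62 MPa


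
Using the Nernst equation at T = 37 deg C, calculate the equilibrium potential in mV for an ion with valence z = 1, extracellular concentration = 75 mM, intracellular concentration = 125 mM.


E = (RT/(zF)) * ln(C_out/C_in)
T = 37 + 273.15 = 310.15 K
E = (8.314 * 310.15 / (1 * 96485)) * ln(75/125)
E = -13.65 mV


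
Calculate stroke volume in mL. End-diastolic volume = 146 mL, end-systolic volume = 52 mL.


SV = EDV - ESV
SV = 146 - 52
SV = 94 mL


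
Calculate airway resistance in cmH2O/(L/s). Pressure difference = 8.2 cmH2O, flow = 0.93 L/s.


R = dP / flow
R = 8.2 / 0.93
R = 8.817 cmH2O/(L/s)


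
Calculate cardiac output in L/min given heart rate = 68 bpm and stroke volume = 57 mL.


CO = HR * SV
CO = 68 * 57 / 1000
CO = 3.876 L/min


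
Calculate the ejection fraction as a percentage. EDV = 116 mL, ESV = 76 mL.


SV = EDV - ESV = 116 - 76 = 40 mL
EF = SV/EDV * 100 = 40/116 * 100
EF = 34.48%


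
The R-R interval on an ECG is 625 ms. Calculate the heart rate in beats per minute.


HR = 60 / RR_interval(s)
RR = 625 ms = 0.625 s
HR = 60 / 0.625 = 96 bpm


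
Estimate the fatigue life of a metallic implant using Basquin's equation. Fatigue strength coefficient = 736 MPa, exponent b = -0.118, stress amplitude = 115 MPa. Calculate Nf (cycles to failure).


sigma_a = sigma_f' * (2Nf)^b
2Nf = (sigma_a/sigma_f')^(1/b)
2Nf = (115/736)^(1/-0.118)
2Nf = 6792563
Nf = 3.3963e+06


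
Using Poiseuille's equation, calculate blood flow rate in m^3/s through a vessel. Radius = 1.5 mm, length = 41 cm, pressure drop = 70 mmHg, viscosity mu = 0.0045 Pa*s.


Q = pi*r^4*dP / (8*mu*L)
r = 0.0015 m, L = 0.41 m
dP = 70 mmHg = 9332.54 Pa
Q = 1.0056e-05 m^3/s


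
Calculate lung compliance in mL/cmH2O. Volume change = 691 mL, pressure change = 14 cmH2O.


C = dV / dP
C = 691 / 14
C = 49.36 mL/cmH2O


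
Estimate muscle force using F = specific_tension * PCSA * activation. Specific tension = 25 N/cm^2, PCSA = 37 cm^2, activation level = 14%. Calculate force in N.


F = sigma * PCSA * activation
F = 25 * 37 * 0.14
F = 129.5 N


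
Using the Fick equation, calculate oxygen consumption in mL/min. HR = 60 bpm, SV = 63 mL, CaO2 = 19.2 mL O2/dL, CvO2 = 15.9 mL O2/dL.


CO = HR*SV = 60*63/1000 = 3.78 L/min
a-v O2 diff = 19.2 - 15.9 = 3.3 mL/dL
VO2 = CO * (CaO2-CvO2) * 10 dL/L
VO2 = 3.78 * 3.3 * 10
VO2 = 124.7 mL/min


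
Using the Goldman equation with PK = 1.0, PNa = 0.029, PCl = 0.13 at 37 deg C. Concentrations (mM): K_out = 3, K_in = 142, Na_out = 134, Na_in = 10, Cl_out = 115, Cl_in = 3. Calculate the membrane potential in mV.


Vm = (RT/F)*ln((PK*Ko + PNa*Nao + PCl*Cli)/(PK*Ki + PNa*Nai + PCl*Clo))
Numer = 7.276, Denom = 157.24
Vm = -82.13 mV


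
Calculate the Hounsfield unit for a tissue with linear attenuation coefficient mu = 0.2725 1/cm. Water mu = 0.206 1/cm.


HU = ((mu_tissue - mu_water) / mu_water) * 1000
HU = ((0.2725 - 0.206) / 0.206) * 1000
HU = 322.8


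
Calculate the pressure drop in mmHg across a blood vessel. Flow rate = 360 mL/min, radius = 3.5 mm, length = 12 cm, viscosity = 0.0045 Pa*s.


dP = 8*mu*L*Q / (pi*r^4)
Q = 360 mL/min = 6e-06 m^3/s
dP = 54.981 Pa = 54.981 / 133.322 mmHg = 0.4124 mmHg


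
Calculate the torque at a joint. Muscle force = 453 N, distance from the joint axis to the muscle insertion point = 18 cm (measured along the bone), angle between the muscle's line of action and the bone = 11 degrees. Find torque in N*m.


Torque = F * d * sin(theta)   (moment arm = d*sin(theta))
d = 18 cm = 0.18 m
Torque = 453 * 0.18 * sin(11)
Torque = 15.56 N*m


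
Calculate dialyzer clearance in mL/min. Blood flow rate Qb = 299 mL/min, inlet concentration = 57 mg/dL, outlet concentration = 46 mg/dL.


K = Qb * (Cb_in - Cb_out) / Cb_in
K = 299 * (57 - 46) / 57
K = 57.7 mL/min


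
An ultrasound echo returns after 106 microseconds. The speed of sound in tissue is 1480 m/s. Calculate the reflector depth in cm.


depth = c * t / 2
t = 106 us = 1.0600e-04 s
depth = 1480 * 1.0600e-04 / 2
depth = 0.07844 m = 7.844 cm


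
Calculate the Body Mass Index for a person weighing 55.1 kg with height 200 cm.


BMI = weight / height^2
height = 200 cm = 2 m
BMI = 55.1 / 2^2
BMI = 13.78 kg/m^2


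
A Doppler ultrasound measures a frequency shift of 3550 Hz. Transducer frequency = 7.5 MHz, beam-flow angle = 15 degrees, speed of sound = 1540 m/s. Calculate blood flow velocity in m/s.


v = fd * c / (2 * f0 * cos(theta))
v = 3550 * 1540 / (2 * 7.5000e+06 * cos(15))
v = 0.3773 m/s
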